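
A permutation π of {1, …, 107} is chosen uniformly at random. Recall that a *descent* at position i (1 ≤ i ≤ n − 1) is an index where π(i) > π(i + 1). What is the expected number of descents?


Write X = Σ X_I over i = 1, …, 106, with X_I the indicator of one descent.
There are 106 indicators.
For each fixed i, the pair (π(i), π(i+1)) is a uniformly random ordered pair of distinct values from {1, …, 107}; by symmetry P[π(i) > π(i+1)] = 1/2.
By linearity: E[X] = 106 · (1/2) = (107 − 1) · (1/2) = 53 ≈ 53.000000.

E[X] = 53 = 53.000000.


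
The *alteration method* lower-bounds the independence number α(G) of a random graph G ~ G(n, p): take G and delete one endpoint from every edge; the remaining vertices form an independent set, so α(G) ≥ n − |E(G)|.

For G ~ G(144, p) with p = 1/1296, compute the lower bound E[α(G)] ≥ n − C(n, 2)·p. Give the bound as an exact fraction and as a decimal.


E[|E(G)|] = C(144, 2)·p = 10296 · (1/1296) = 143/18.
E[α(G)] ≥ n − E[|E(G)|] = 144 − 143/18 = 2449/18.
Numerically: ≈ 136.056.
(This is only a lower bound; the true E[α(G)] may be larger.)

E[α(G)] ≥ 2449/18 ≈ 136.056.


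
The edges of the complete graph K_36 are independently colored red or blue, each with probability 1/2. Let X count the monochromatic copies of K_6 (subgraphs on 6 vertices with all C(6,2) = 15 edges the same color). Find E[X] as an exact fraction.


Let X = Σ_S X_S over the C(36, 6) = 1947792 subsets S of size 6, where X_S = 1 if the K_6 on S is monochromatic.
For a fixed S, the K_6 on S has C(6, 2) = 15 edges. P[all 15 edges red] = (1/2)^15, and likewise for blue, so P[monochromatic] = 2·(1/2)^15 = 2^{1 − 15} = 1/16384.
By linearity: E[X] = C(36, 6) · 2^{1 − 15} = 1947792 · 1/16384 = 121737/1024.
Numerically: E[X] ≈ 118.88379.

E[X] = C(36,6)·2^(1−C(6,2)) = 121737/1024 ≈ 118.88379.


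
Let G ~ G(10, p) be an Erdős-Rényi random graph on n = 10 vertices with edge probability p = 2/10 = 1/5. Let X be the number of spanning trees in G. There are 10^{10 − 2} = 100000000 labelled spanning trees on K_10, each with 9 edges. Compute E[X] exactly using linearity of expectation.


K_10 has 10^{10 − 2} = 100000000 labelled spanning trees.
For each such spanning tree H, let X_H = 1 if all 9 edges of H are present in G. Then P[X_H = 1] = p^{9} = (1/5)^{9} = 1/1953125.
Summing the indicators: E[X] = Σ_H E[X_H] = 100000000 · p^{9} = 100000000 · 1/1953125 = 256/5.
Numerically: E[X] ≈ 51.2.

E[X] = 100000000 · (1/5)^{9} = 256/5 ≈ 51.2.


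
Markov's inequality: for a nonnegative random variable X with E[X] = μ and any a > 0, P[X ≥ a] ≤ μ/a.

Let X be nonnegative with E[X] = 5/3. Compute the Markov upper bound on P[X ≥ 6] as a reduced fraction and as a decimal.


μ = E[X] = 5/3, a = 6.
Markov: P[X ≥ 6] ≤ μ/a = (5/3)/6 = 5/18.
Numerically: ≈ 0.27778.
(Since a = 6 > μ = 1.66667, the bound 5/18 is < 1 and informative.)

P[X ≥ 6] ≤ 5/18 ≈ 0.27778.


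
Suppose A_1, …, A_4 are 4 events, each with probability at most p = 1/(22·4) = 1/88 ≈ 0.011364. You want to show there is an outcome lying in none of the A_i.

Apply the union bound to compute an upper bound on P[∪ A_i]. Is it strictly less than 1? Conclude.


Union bound: P[∪_{i=1}^{4} A_i] ≤ Σ_i P[A_i] ≤ 4·p = 4·(1/88) = 1/22.
Numerically: 1/22 ≈ 0.045455.
Is 1/22 < 1? YES.
Since P[∪ A_i] ≤ 1/22 < 1, the complement has P[∩ A_i^c] ≥ 1 − 1/22 = 21/22 > 0, so some outcome avoids every A_i.

4·p = 1/22 ≈ 0.045455; existence CERTIFIED by the union bound.


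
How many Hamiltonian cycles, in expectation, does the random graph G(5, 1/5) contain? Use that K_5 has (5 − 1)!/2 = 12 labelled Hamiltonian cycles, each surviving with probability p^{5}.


K_5 has (5 − 1)!/2 = 12 labelled Hamiltonian cycles.
For each such Hamiltonian cycle H, let X_H = 1 if all 5 edges of H are present in G. Then P[X_H = 1] = p^{5} = (1/5)^{5} = 1/3125.
Summing the indicators: E[X] = Σ_H E[X_H] = 12 · p^{5} = 12 · 1/3125 = 12/3125.
Numerically: E[X] ≈ 0.00384.

E[X] = 12 · (1/5)^{5} = 12/3125 ≈ 0.00384.


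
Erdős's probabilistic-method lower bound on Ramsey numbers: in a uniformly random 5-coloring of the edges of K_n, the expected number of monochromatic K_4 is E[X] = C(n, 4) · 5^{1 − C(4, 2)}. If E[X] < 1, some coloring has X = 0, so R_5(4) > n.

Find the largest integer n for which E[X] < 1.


We need C(n, 4) · 5^{1 − 6} < 1, i.e. C(n, 4) < 5^{6 − 1} = 3125.
Check values of n near the boundary:
  n = 14: C(14, 4) = 1001; 1001 < 3125? YES
  n = 15: C(15, 4) = 1365; 1365 < 3125? YES
  n = 16: C(16, 4) = 1820; 1820 < 3125? YES
  n = 17: C(17, 4) = 2380; 2380 < 3125? YES
  n = 18: C(18, 4) = 3060; 3060 < 3125? YES
  n = 19: C(19, 4) = 3876; 3876 < 3125? NO
The largest n with C(n, 4) < 3125 is n = 18 (where E[X] = 612/625 ≈ 0.97920). Hence R_5(4) > 18, i.e. R_5(4) ≥ 19.

Largest n = 18; hence R_5(4) > 18.


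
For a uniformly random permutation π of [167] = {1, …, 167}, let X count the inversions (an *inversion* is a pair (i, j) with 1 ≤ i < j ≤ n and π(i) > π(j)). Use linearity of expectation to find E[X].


Write X = Σ X_I over the C(167, 2) = 13861 pairs i < j, with X_I the indicator of one inversion.
There are 13861 indicators.
For each fixed pair i < j, the values π(i) and π(j) are two distinct elements of {1, …, 167} in uniformly random order; by symmetry P[π(i) > π(j)] = 1/2.
By linearity: E[X] = 13861 · (1/2) = C(167, 2) · (1/2) = 13861/2 = 13861/2 ≈ 6930.5000.

E[X] = 13861/2 = 6930.5000.


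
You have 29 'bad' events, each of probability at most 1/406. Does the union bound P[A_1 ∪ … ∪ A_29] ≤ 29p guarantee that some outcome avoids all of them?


Union bound: P[∪_{i=1}^{29} A_i] ≤ Σ_i P[A_i] ≤ 29·p = 29·(1/406) = 1/14.
Numerically: 1/14 ≈ 0.07143.
Is 1/14 < 1? YES.
Since P[∪ A_i] ≤ 1/14 < 1, the complement has P[∩ A_i^c] ≥ 1 − 1/14 = 13/14 > 0, so some outcome avoids every A_i.

29·p = 1/14 ≈ 0.07143; existence CERTIFIED by the union bound.


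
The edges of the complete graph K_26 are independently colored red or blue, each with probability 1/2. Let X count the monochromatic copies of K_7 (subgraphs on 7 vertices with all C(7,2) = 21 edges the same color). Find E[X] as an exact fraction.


Let X = Σ_S X_S over the C(26, 7) = 657800 subsets S of size 7, where X_S = 1 if the K_7 on S is monochromatic.
For a fixed S, the K_7 on S has C(7, 2) = 21 edges. P[all 21 edges red] = (1/2)^21, and likewise for blue, so P[monochromatic] = 2·(1/2)^21 = 2^{1 − 21} = 1/1048576.
By linearity of expectation: E[X] = C(26, 7) · 2^{1 − 21} = 657800 · 1/1048576 = 82225/131072.
Numerically: E[X] ≈ 0.6273.

E[X] = C(26,7)·2^(1−C(7,2)) = 82225/131072 ≈ 0.6273.


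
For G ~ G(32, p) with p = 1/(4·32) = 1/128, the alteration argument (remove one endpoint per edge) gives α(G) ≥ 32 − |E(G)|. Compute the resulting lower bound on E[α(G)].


E[|E(G)|] = C(32, 2)·p = 496 · (1/128) = 31/8.
E[α(G)] ≥ n − E[|E(G)|] = 32 − 31/8 = 225/8.
Numerically: ≈ 28.125000.
(This is only a lower bound; the true E[α(G)] may be larger.)

E[α(G)] ≥ 225/8 ≈ 28.125000.


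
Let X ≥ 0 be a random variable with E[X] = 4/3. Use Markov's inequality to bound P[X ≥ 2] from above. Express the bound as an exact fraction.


μ = E[X] = 4/3, a = 2.
Markov: P[X ≥ 2] ≤ μ/a = (4/3)/2 = 2/3.
Numerically: ≈ 0.66667.
(Since a = 2 > μ = 1.33333, the bound 2/3 is < 1 and informative.)

P[X ≥ 2] ≤ 2/3 ≈ 0.66667.


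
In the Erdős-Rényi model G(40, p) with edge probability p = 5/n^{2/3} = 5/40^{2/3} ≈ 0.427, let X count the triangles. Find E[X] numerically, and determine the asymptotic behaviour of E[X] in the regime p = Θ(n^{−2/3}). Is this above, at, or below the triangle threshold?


Number of potential triangles: C(40, 3) = 9880.
Each occurs with probability p³ ≈ (0.427)³ ≈ 7.81250e-02.
By linearity: E[X] = C(40, 3)·p³ ≈ 9880 · 7.81250e-02 ≈ 771.875.
Since α = 2/3 < 1, p = c/n^{2/3} ≫ 1/n is above the triangle threshold p ~ 1/n. Asymptotically E[X] ~ (c³/6)·n^{3(1−α)} = (5³/6)·n^{1} → ∞; triangles are abundant w.h.p.

E[X] ≈ 771.875; in regime p = Θ(1/n^{2/3}) E[X] diverges (above the triangle threshold p ~ 1/n).


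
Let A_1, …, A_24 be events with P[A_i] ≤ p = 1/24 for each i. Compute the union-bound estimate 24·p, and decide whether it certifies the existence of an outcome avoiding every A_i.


Union bound: P[∪_{i=1}^{24} A_i] ≤ Σ_i P[A_i] ≤ 24·p = 24·(1/24) = 1.
Numerically: 1 ≈ 1.000000.
Is 1 < 1? NO.
Since the bound 1 is ≥ 1, the union bound is uninformative here; it does NOT by itself certify existence.

24·p = 1 ≈ 1.000000; existence NOT certified by the union bound.


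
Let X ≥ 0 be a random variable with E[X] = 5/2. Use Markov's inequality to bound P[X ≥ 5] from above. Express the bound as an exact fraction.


μ = E[X] = 5/2, a = 5.
Markov: P[X ≥ 5] ≤ μ/a = (5/2)/5 = 1/2.
Numerically: ≈ 0.500.
(Since a = 5 > μ = 2.500, the bound 1/2 is < 1 and informative.)

P[X ≥ 5] ≤ 1/2 ≈ 0.500.


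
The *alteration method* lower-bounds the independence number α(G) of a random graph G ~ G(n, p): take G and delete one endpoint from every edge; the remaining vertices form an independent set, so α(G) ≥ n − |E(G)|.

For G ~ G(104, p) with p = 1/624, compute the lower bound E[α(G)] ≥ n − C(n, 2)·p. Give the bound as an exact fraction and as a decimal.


E[|E(G)|] = C(104, 2)·p = 5356 · (1/624) = 103/12.
E[α(G)] ≥ n − E[|E(G)|] = 104 − 103/12 = 1145/12.
Numerically: ≈ 95.417.
(This is only a lower bound; the true E[α(G)] may be larger.)

E[α(G)] ≥ 1145/12 ≈ 95.417.


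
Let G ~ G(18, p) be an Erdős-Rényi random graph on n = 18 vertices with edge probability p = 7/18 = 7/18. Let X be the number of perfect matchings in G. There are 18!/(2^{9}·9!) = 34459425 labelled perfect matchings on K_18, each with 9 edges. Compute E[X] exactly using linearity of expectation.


K_18 has 18!/(2^{9}·9!) = 34459425 labelled perfect matchings.
For each such perfect matching H, let X_H = 1 if all 9 edges of H are present in G. Then P[X_H = 1] = p^{9} = (7/18)^{9} = 40353607/198359290368.
Summing the indicators: E[X] = Σ_H E[X_H] = 34459425 · p^{9} = 34459425 · 40353607/198359290368 = 17167433257975/2448880128.
Numerically: E[X] ≈ 7.01e+03.

E[X] = 34459425 · (7/18)^{9} = 17167433257975/2448880128 ≈ 7.01e+03.


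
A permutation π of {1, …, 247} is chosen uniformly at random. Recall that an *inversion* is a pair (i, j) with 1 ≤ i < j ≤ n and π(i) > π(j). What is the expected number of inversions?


Write X = Σ X_I over the C(247, 2) = 30381 pairs i < j, with X_I the indicator of one inversion.
There are 30381 indicators.
For each fixed pair i < j, the values π(i) and π(j) are two distinct elements of {1, …, 247} in uniformly random order; by symmetry P[π(i) > π(j)] = 1/2.
By linearity: E[X] = 30381 · (1/2) = C(247, 2) · (1/2) = 30381/2 = 30381/2 ≈ 15190.500000.

E[X] = 30381/2 = 15190.500000.


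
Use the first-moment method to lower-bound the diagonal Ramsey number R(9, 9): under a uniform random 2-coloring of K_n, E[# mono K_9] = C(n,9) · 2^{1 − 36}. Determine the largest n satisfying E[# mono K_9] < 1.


We need C(n, 9) · 2^{1 − 36} < 1, i.e. C(n, 9) < 2^{36 − 1} = 34359738368.
Check values of n near the boundary:
  n = 61: C(61, 9) = 17341763505; 17341763505 < 34359738368? YES
  n = 62: C(62, 9) = 20286591270; 20286591270 < 34359738368? YES
  n = 63: C(63, 9) = 23667689815; 23667689815 < 34359738368? YES
  n = 64: C(64, 9) = 27540584512; 27540584512 < 34359738368? YES
  n = 65: C(65, 9) = 31966749880; 31966749880 < 34359738368? YES
  n = 66: C(66, 9) = 37014131440; 37014131440 < 34359738368? NO
The largest n with C(n, 9) < 34359738368 is n = 65 (where E[X] = 3995843735/4294967296 ≈ 0.930355). Hence R(9, 9) > 65, i.e. R(9, 9) ≥ 66.

Largest n = 65; hence R(9, 9) > 65.


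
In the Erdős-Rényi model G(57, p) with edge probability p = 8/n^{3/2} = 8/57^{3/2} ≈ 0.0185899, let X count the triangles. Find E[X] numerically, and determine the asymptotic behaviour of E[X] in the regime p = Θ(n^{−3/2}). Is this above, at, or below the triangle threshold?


Number of potential triangles: C(57, 3) = 29260.
Each occurs with probability p³ ≈ (0.0185899)³ ≈ 6.42440794e-06.
By linearity: E[X] = C(57, 3)·p³ ≈ 29260 · 6.42440794e-06 ≈ 0.187978.
Since α = 3/2 > 1, p = c/n^{3/2} = o(1/n) is below the triangle threshold p ~ 1/n. Asymptotically E[X] ~ (c³/6)·n^{3(1−α)} = (8³/6)·n^{-1.5} → 0, so by Markov's inequality G has no triangles w.h.p.

E[X] ≈ 0.187978; in regime p = Θ(1/n^{3/2}) E[X] tends to 0 (below the triangle threshold p ~ 1/n).


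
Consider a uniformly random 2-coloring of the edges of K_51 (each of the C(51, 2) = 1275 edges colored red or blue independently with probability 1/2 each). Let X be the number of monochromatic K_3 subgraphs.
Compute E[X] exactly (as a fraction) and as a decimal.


Let X = Σ_S X_S over the C(51, 3) = 20825 subsets S of size 3, where X_S = 1 if the K_3 on S is monochromatic.
For a fixed S, the K_3 on S has C(3, 2) = 3 edges. P[all 3 edges red] = (1/2)^3, and likewise for blue, so P[monochromatic] = 2·(1/2)^3 = 2^{1 − 3} = 1/4.
Summing: E[X] = C(51, 3) · 2^{1 − 3} = 20825 · 1/4 = 20825/4.
Numerically: E[X] ≈ 5206.250.

E[X] = C(51,3)·2^(1−C(3,2)) = 20825/4 ≈ 5206.250.


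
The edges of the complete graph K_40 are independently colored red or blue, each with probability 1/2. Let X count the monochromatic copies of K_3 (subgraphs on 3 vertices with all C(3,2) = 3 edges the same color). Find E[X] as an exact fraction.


Let X = Σ_S X_S over the C(40, 3) = 9880 subsets S of size 3, where X_S = 1 if the K_3 on S is monochromatic.
For a fixed S, the K_3 on S has C(3, 2) = 3 edges. P[all 3 edges red] = (1/2)^3, and likewise for blue, so P[monochromatic] = 2·(1/2)^3 = 2^{1 − 3} = 1/4.
By linearity: E[X] = C(40, 3) · 2^{1 − 3} = 9880 · 1/4 = 2470.
Numerically: E[X] ≈ 2470.000000.

E[X] = C(40,3)·2^(1−C(3,2)) = 2470 ≈ 2470.000000.


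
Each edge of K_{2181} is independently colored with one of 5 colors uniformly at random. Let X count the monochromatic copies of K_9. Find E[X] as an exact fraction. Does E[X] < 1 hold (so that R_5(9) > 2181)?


E[X] = C(2181, 9) · 5^{1 − 36} = 3026635205263909847920400 · 5^{−35} = 3026635205263909847920400/2910383045673370361328125.
As a reduced fraction: E[X] = 121065408210556393916816/116415321826934814453125 ≈ 1.0399439.
Is E[X] < 1? NO.
Since E[X] ≥ 1, the first-moment bound is inconclusive at n = 2181; it does NOT by itself certify R_5(9) > 2181.

E[X] = 121065408210556393916816/116415321826934814453125 ≈ 1.0399439; E[X] ≥ 1; first-moment method inconclusive here.


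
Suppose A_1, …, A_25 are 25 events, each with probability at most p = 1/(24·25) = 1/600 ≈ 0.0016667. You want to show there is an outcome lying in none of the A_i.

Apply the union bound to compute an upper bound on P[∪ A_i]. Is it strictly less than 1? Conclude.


Union bound: P[∪_{i=1}^{25} A_i] ≤ Σ_i P[A_i] ≤ 25·p = 25·(1/600) = 1/24.
Numerically: 1/24 ≈ 0.0416667.
Is 1/24 < 1? YES.
Since P[∪ A_i] ≤ 1/24 < 1, the complement has P[∩ A_i^c] ≥ 1 − 1/24 = 23/24 > 0, so some outcome avoids every A_i.

25·p = 1/24 ≈ 0.0416667; existence CERTIFIED by the union bound.


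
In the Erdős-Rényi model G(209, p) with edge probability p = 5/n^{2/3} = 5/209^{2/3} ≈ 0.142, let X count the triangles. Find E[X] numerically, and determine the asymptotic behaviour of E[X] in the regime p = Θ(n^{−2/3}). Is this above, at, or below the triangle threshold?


Number of potential triangles: C(209, 3) = 1499784.
Each occurs with probability p³ ≈ (0.142)³ ≈ 2.861656e-03.
By linearity: E[X] = C(209, 3)·p³ ≈ 1499784 · 2.861656e-03 ≈ 4291.8660.
Since α = 2/3 < 1, p = c/n^{2/3} ≫ 1/n is above the triangle threshold p ~ 1/n. Asymptotically E[X] ~ (c³/6)·n^{3(1−α)} = (5³/6)·n^{1} → ∞; triangles are abundant w.h.p.

E[X] ≈ 4291.8660; in regime p = Θ(1/n^{2/3}) E[X] diverges (above the triangle threshold p ~ 1/n).


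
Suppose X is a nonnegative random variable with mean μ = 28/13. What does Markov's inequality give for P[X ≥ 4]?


μ = E[X] = 28/13, a = 4.
Markov: P[X ≥ 4] ≤ μ/a = (28/13)/4 = 7/13.
Numerically: ≈ 0.5385.
(Since a = 4 > μ = 2.1538, the bound 7/13 is < 1 and informative.)

P[X ≥ 4] ≤ 7/13 ≈ 0.5385.


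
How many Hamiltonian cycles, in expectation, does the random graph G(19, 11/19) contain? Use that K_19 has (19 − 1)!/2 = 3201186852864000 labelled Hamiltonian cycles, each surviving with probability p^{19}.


K_19 has (19 − 1)!/2 = 3201186852864000 labelled Hamiltonian cycles.
For each such Hamiltonian cycle H, let X_H = 1 if all 19 edges of H are present in G. Then P[X_H = 1] = p^{19} = (11/19)^{19} = 61159090448414546291/1978419655660313589123979.
By linearity of expectation: E[X] = Σ_H E[X_H] = 3201186852864000 · p^{19} = 3201186852864000 · 61159090448414546291/1978419655660313589123979 = 195781676276584883979724733927424000/1978419655660313589123979.
Numerically: E[X] ≈ 9.896e+10.

E[X] = 3201186852864000 · (11/19)^{19} = 195781676276584883979724733927424000/1978419655660313589123979 ≈ 9.896e+10.


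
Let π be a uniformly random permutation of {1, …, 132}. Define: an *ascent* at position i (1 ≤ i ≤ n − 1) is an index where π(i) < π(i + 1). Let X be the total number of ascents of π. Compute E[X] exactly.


Write X = Σ X_I over i = 1, …, 131, with X_I the indicator of one ascent.
There are 131 indicators.
For each fixed i, the pair (π(i), π(i+1)) is a uniformly random ordered pair of distinct values from {1, …, 132}; by symmetry P[π(i) < π(i+1)] = 1/2.
By linearity: E[X] = 131 · (1/2) = (132 − 1) · (1/2) = 131/2 ≈ 65.500.

E[X] = 131/2 = 65.500.


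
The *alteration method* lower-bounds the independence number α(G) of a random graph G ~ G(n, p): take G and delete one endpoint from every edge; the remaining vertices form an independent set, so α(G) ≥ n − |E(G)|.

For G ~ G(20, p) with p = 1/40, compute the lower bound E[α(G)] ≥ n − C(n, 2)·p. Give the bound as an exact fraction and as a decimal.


E[|E(G)|] = C(20, 2)·p = 190 · (1/40) = 19/4.
E[α(G)] ≥ n − E[|E(G)|] = 20 − 19/4 = 61/4.
Numerically: ≈ 15.2500.
(This is only a lower bound; the true E[α(G)] may be larger.)

E[α(G)] ≥ 61/4 ≈ 15.2500.


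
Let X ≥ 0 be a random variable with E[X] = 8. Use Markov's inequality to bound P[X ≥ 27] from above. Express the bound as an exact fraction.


μ = E[X] = 8, a = 27.
Markov: P[X ≥ 27] ≤ μ/a = (8)/27 = 8/27.
Numerically: ≈ 0.296.
(Since a = 27 > μ = 8.000, the bound 8/27 is < 1 and informative.)

P[X ≥ 27] ≤ 8/27 ≈ 0.296.


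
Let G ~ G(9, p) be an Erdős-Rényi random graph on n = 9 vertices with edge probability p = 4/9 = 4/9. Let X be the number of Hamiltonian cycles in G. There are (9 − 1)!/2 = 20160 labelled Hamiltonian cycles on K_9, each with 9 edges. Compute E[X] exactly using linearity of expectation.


K_9 has (9 − 1)!/2 = 20160 labelled Hamiltonian cycles.
For each such Hamiltonian cycle H, let X_H = 1 if all 9 edges of H are present in G. Then P[X_H = 1] = p^{9} = (4/9)^{9} = 262144/387420489.
Summing the indicators: E[X] = Σ_H E[X_H] = 20160 · p^{9} = 20160 · 262144/387420489 = 587202560/43046721.
Numerically: E[X] ≈ 13.6411.

E[X] = 20160 · (4/9)^{9} = 587202560/43046721 ≈ 13.6411.


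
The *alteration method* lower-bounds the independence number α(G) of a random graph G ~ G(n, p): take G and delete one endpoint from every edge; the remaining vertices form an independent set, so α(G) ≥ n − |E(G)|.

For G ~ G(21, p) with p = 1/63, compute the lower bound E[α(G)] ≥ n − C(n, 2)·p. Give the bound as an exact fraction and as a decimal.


E[|E(G)|] = C(21, 2)·p = 210 · (1/63) = 10/3.
E[α(G)] ≥ n − E[|E(G)|] = 21 − 10/3 = 53/3.
Numerically: ≈ 17.66667.
(This is only a lower bound; the true E[α(G)] may be larger.)

E[α(G)] ≥ 53/3 ≈ 17.66667.


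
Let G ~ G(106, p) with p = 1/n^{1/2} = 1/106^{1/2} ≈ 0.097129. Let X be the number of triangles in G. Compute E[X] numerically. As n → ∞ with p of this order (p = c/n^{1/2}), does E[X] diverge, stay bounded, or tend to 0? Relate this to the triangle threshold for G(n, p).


Number of potential triangles: C(106, 3) = 192920.
Each occurs with probability p³ ≈ (0.097129)³ ≈ 9.1630742e-04.
By linearity: E[X] = C(106, 3)·p³ ≈ 192920 · 9.1630742e-04 ≈ 176.77403.
Since α = 1/2 < 1, p = c/n^{1/2} ≫ 1/n is above the triangle threshold p ~ 1/n. Asymptotically E[X] ~ (c³/6)·n^{3(1−α)} = (1³/6)·n^{1.5} → ∞; triangles are abundant w.h.p.

E[X] ≈ 176.77403; in regime p = Θ(1/n^{1/2}) E[X] diverges (above the triangle threshold p ~ 1/n).


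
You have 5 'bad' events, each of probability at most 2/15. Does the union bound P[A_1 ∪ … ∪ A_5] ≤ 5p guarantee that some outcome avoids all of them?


Union bound: P[∪_{i=1}^{5} A_i] ≤ Σ_i P[A_i] ≤ 5·p = 5·(2/15) = 2/3.
Numerically: 2/3 ≈ 0.667.
Is 2/3 < 1? YES.
Since P[∪ A_i] ≤ 2/3 < 1, the complement has P[∩ A_i^c] ≥ 1 − 2/3 = 1/3 > 0, so some outcome avoids every A_i.

5·p = 2/3 ≈ 0.667; existence CERTIFIED by the union bound.


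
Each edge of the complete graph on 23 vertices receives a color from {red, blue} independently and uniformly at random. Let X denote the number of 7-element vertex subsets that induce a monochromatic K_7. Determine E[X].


Let X = Σ_S X_S over the C(23, 7) = 245157 subsets S of size 7, where X_S = 1 if the K_7 on S is monochromatic.
For a fixed S, the K_7 on S has C(7, 2) = 21 edges. P[all 21 edges red] = (1/2)^21, and likewise for blue, so P[monochromatic] = 2·(1/2)^21 = 2^{1 − 21} = 1/1048576.
By linearity of expectation: E[X] = C(23, 7) · 2^{1 − 21} = 245157 · 1/1048576 = 245157/1048576.
Numerically: E[X] ≈ 0.233800.

E[X] = C(23,7)·2^(1−C(7,2)) = 245157/1048576 ≈ 0.233800.


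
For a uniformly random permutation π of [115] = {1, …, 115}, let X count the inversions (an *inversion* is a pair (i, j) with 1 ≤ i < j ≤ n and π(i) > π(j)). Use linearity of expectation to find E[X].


Write X = Σ X_I over the C(115, 2) = 6555 pairs i < j, with X_I the indicator of one inversion.
There are 6555 indicators.
For each fixed pair i < j, the values π(i) and π(j) are two distinct elements of {1, …, 115} in uniformly random order; by symmetry P[π(i) > π(j)] = 1/2.
By linearity: E[X] = 6555 · (1/2) = C(115, 2) · (1/2) = 6555/2 = 6555/2 ≈ 3277.50000.

E[X] = 6555/2 = 3277.50000.


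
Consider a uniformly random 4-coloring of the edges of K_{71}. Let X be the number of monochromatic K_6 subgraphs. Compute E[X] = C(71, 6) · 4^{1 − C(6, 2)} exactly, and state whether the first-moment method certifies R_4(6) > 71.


E[X] = C(71, 6) · 4^{1 − 15} = 143218999 · 4^{−14} = 143218999/268435456.
As a reduced fraction: E[X] = 143218999/268435456 ≈ 0.534.
Is E[X] < 1? YES.
Since E[X] < 1, there exists a 4-coloring of K_{71} with no monochromatic K_6; hence R_4(6) > 71.

E[X] = 143218999/268435456 ≈ 0.534; E[X] < 1, so R_4(6) > 71.


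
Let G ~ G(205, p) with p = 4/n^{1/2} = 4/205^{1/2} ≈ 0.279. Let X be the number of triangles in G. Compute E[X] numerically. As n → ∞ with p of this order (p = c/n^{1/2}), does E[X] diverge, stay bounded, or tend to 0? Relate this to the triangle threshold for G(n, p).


Number of potential triangles: C(205, 3) = 1414910.
Each occurs with probability p³ ≈ (0.279)³ ≈ 2.18047e-02.
By linearity: E[X] = C(205, 3)·p³ ≈ 1414910 · 2.18047e-02 ≈ 30851.622.
Since α = 1/2 < 1, p = c/n^{1/2} ≫ 1/n is above the triangle threshold p ~ 1/n. Asymptotically E[X] ~ (c³/6)·n^{3(1−α)} = (4³/6)·n^{1.5} → ∞; triangles are abundant w.h.p.

E[X] ≈ 30851.622; in regime p = Θ(1/n^{1/2}) E[X] diverges (above the triangle threshold p ~ 1/n).


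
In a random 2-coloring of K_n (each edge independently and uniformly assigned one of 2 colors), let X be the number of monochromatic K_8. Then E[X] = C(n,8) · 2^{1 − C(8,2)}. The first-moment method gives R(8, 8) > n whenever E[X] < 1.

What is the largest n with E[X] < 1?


We need C(n, 8) · 2^{1 − 28} < 1, i.e. C(n, 8) < 2^{28 − 1} = 134217728.
Check values of n near the boundary:
  n = 40: C(40, 8) = 76904685; 76904685 < 134217728? YES
  n = 41: C(41, 8) = 95548245; 95548245 < 134217728? YES
  n = 42: C(42, 8) = 118030185; 118030185 < 134217728? YES
  n = 43: C(43, 8) = 145008513; 145008513 < 134217728? NO
  n = 44: C(44, 8) = 177232627; 177232627 < 134217728? NO
  n = 45: C(45, 8) = 215553195; 215553195 < 134217728? NO
The largest n with C(n, 8) < 134217728 is n = 42 (where E[X] = 118030185/134217728 ≈ 0.8794). Hence R(8, 8) > 42, i.e. R(8, 8) ≥ 43.

Largest n = 42; hence R(8, 8) > 42.


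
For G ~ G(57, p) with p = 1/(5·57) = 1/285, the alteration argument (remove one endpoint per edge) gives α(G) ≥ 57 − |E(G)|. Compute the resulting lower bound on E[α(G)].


E[|E(G)|] = C(57, 2)·p = 1596 · (1/285) = 28/5.
E[α(G)] ≥ n − E[|E(G)|] = 57 − 28/5 = 257/5.
Numerically: ≈ 51.40000.
(This is only a lower bound; the true E[α(G)] may be larger.)

E[α(G)] ≥ 257/5 ≈ 51.40000.


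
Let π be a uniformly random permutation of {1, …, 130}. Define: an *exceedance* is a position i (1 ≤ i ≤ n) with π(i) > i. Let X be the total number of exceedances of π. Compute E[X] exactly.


Write X = Σ_{i=1}^{130} X_i, where X_i = 1_{π(i) > i}.
For each fixed i, π(i) is uniform over {1, …, 130} (marginal of a uniform permutation), so P[π(i) > i] = (n − i)/n. Summing: Σ_{i=1}^{130} (n − i)/n = (0 + 1 + … + 129)/130 = 130(130 − 1)/(2·130) = (130 − 1)/2.
Hence E[X] = Σ_{i=1}^{130} (130 − i)/130 = 129/2 ≈ 64.50000.

E[X] = 129/2 = 64.50000.


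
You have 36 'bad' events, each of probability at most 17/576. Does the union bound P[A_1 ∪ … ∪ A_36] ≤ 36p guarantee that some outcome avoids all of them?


Union bound: P[∪_{i=1}^{36} A_i] ≤ Σ_i P[A_i] ≤ 36·p = 36·(17/576) = 17/16.
Numerically: 17/16 ≈ 1.062.
Is 17/16 < 1? NO.
Since the bound 17/16 is ≥ 1, the union bound is uninformative here; it does NOT by itself certify existence.

36·p = 17/16 ≈ 1.062; existence NOT certified by the union bound.


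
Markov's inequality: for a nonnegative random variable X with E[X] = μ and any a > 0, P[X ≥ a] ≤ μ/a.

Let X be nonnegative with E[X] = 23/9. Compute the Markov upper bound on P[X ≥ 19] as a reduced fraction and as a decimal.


μ = E[X] = 23/9, a = 19.
Markov: P[X ≥ 19] ≤ μ/a = (23/9)/19 = 23/171.
Numerically: ≈ 0.1345.
(Since a = 19 > μ = 2.5556, the bound 23/171 is < 1 and informative.)

P[X ≥ 19] ≤ 23/171 ≈ 0.1345.


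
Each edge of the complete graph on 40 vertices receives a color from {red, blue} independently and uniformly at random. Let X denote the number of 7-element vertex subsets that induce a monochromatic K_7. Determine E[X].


Let X = Σ_S X_S over the C(40, 7) = 18643560 subsets S of size 7, where X_S = 1 if the K_7 on S is monochromatic.
For a fixed S, the K_7 on S has C(7, 2) = 21 edges. P[all 21 edges red] = (1/2)^21, and likewise for blue, so P[monochromatic] = 2·(1/2)^21 = 2^{1 − 21} = 1/1048576.
By linearity of expectation: E[X] = C(40, 7) · 2^{1 − 21} = 18643560 · 1/1048576 = 2330445/131072.
Numerically: E[X] ≈ 17.7799.

E[X] = C(40,7)·2^(1−C(7,2)) = 2330445/131072 ≈ 17.7799.


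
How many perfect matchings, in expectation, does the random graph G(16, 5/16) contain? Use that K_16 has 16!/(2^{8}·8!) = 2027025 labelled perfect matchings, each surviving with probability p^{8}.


K_16 has 16!/(2^{8}·8!) = 2027025 labelled perfect matchings.
For each such perfect matching H, let X_H = 1 if all 8 edges of H are present in G. Then P[X_H = 1] = p^{8} = (5/16)^{8} = 390625/4294967296.
Summing the indicators: E[X] = Σ_H E[X_H] = 2027025 · p^{8} = 2027025 · 390625/4294967296 = 791806640625/4294967296.
Numerically: E[X] ≈ 184.36.

E[X] = 2027025 · (5/16)^{8} = 791806640625/4294967296 ≈ 184.36.


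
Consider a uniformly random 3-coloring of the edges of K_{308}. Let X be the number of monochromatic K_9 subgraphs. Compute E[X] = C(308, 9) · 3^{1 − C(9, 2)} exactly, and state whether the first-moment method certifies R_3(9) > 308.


E[X] = C(308, 9) · 3^{1 − 36} = 61088326838816200 · 3^{−35} = 61088326838816200/50031545098999707.
As a reduced fraction: E[X] = 61088326838816200/50031545098999707 ≈ 1.2209962.
Is E[X] < 1? NO.
Since E[X] ≥ 1, the first-moment bound is inconclusive at n = 308; it does NOT by itself certify R_3(9) > 308.

E[X] = 61088326838816200/50031545098999707 ≈ 1.2209962; E[X] ≥ 1; first-moment method inconclusive here.


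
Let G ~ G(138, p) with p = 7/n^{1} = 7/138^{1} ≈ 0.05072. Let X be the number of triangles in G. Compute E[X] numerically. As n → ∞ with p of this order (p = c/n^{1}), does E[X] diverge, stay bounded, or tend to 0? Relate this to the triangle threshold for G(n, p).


Number of potential triangles: C(138, 3) = 428536.
Each occurs with probability p³ ≈ (0.05072)³ ≈ 1.305139e-04.
By linearity: E[X] = C(138, 3)·p³ ≈ 428536 · 1.305139e-04 ≈ 55.9299.
Here α = 1, so p = 7/n is exactly at the triangle threshold p ~ 1/n. Asymptotically E[X] → c³/6 = 7³/6 = 343/6 ≈ 57.1667, a bounded constant. In this regime the triangle count is asymptotically Poisson(c³/6).

E[X] ≈ 55.9299; in regime p = Θ(1/n^{1}) E[X] stays bounded (at the triangle threshold p ~ 1/n).


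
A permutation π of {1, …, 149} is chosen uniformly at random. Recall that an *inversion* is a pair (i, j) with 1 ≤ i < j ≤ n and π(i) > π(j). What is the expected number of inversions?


Write X = Σ X_I over the C(149, 2) = 11026 pairs i < j, with X_I the indicator of one inversion.
There are 11026 indicators.
For each fixed pair i < j, the values π(i) and π(j) are two distinct elements of {1, …, 149} in uniformly random order; by symmetry P[π(i) > π(j)] = 1/2.
By linearity: E[X] = 11026 · (1/2) = C(149, 2) · (1/2) = 11026/2 = 5513 ≈ 5513.00000.

E[X] = 5513 = 5513.00000.


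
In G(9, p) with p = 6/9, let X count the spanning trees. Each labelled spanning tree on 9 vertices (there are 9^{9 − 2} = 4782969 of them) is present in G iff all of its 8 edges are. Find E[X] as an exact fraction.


K_9 has 9^{9 − 2} = 4782969 labelled spanning trees.
For each such spanning tree H, let X_H = 1 if all 8 edges of H are present in G. Then P[X_H = 1] = p^{8} = (2/3)^{8} = 256/6561.
Summing the indicators: E[X] = Σ_H E[X_H] = 4782969 · p^{8} = 4782969 · 256/6561 = 186624.
Numerically: E[X] ≈ 186624.

E[X] = 4782969 · (2/3)^{8} = 186624 ≈ 186624.


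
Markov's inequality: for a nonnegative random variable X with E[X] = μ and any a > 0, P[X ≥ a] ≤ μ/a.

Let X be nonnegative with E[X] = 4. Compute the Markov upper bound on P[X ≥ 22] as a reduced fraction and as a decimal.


μ = E[X] = 4, a = 22.
Markov: P[X ≥ 22] ≤ μ/a = (4)/22 = 2/11.
Numerically: ≈ 0.181818.
(Since a = 22 > μ = 4.000000, the bound 2/11 is < 1 and informative.)

P[X ≥ 22] ≤ 2/11 ≈ 0.181818.


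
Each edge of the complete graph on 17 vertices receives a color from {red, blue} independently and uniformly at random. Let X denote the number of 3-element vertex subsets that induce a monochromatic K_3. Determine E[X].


Let X = Σ_S X_S over the C(17, 3) = 680 subsets S of size 3, where X_S = 1 if the K_3 on S is monochromatic.
For a fixed S, the K_3 on S has C(3, 2) = 3 edges. P[all 3 edges red] = (1/2)^3, and likewise for blue, so P[monochromatic] = 2·(1/2)^3 = 2^{1 − 3} = 1/4.
Summing: E[X] = C(17, 3) · 2^{1 − 3} = 680 · 1/4 = 170.
Numerically: E[X] ≈ 170.000.

E[X] = C(17,3)·2^(1−C(3,2)) = 170 ≈ 170.000.


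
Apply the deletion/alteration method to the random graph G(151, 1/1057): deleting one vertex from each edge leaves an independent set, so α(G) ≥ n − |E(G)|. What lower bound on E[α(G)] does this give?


E[|E(G)|] = C(151, 2)·p = 11325 · (1/1057) = 75/7.
E[α(G)] ≥ n − E[|E(G)|] = 151 − 75/7 = 982/7.
Numerically: ≈ 140.285714.
(This is only a lower bound; the true E[α(G)] may be larger.)

E[α(G)] ≥ 982/7 ≈ 140.285714.


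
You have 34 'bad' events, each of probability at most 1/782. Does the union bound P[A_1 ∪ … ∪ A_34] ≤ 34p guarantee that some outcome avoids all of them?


Union bound: P[∪_{i=1}^{34} A_i] ≤ Σ_i P[A_i] ≤ 34·p = 34·(1/782) = 1/23.
Numerically: 1/23 ≈ 0.04348.
Is 1/23 < 1? YES.
Since P[∪ A_i] ≤ 1/23 < 1, the complement has P[∩ A_i^c] ≥ 1 − 1/23 = 22/23 > 0, so some outcome avoids every A_i.

34·p = 1/23 ≈ 0.04348; existence CERTIFIED by the union bound.


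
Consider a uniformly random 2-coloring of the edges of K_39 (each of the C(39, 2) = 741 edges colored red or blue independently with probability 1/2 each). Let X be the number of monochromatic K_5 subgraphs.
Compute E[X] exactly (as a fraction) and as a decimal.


Let X = Σ_S X_S over the C(39, 5) = 575757 subsets S of size 5, where X_S = 1 if the K_5 on S is monochromatic.
For a fixed S, the K_5 on S has C(5, 2) = 10 edges. P[all 10 edges red] = (1/2)^10, and likewise for blue, so P[monochromatic] = 2·(1/2)^10 = 2^{1 − 10} = 1/512.
By linearity: E[X] = C(39, 5) · 2^{1 − 10} = 575757 · 1/512 = 575757/512.
Numerically: E[X] ≈ 1124.525.

E[X] = C(39,5)·2^(1−C(5,2)) = 575757/512 ≈ 1124.525.


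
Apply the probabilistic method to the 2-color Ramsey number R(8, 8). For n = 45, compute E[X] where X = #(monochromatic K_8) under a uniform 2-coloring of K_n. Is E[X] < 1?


E[X] = C(45, 8) · 2^{1 − 28} = 215553195 · 2^{−27} = 215553195/134217728.
As a reduced fraction: E[X] = 215553195/134217728 ≈ 1.6060.
Is E[X] < 1? NO.
Since E[X] ≥ 1, the first-moment bound is inconclusive at n = 45; it does NOT by itself certify R(8, 8) > 45.

E[X] = 215553195/134217728 ≈ 1.6060; E[X] ≥ 1; first-moment method inconclusive here.


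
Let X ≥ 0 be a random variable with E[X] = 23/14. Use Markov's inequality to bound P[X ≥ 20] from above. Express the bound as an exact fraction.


μ = E[X] = 23/14, a = 20.
Markov: P[X ≥ 20] ≤ μ/a = (23/14)/20 = 23/280.
Numerically: ≈ 0.08214.
(Since a = 20 > μ = 1.64286, the bound 23/280 is < 1 and informative.)

P[X ≥ 20] ≤ 23/280 ≈ 0.08214.


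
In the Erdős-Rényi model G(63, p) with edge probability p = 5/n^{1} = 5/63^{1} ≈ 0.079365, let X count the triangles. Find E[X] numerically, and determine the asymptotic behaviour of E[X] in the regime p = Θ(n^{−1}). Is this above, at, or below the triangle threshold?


Number of potential triangles: C(63, 3) = 39711.
Each occurs with probability p³ ≈ (0.079365)³ ≈ 4.9990602e-04.
By linearity: E[X] = C(63, 3)·p³ ≈ 39711 · 4.9990602e-04 ≈ 19.85177.
Here α = 1, so p = 5/n is exactly at the triangle threshold p ~ 1/n. Asymptotically E[X] → c³/6 = 5³/6 = 125/6 ≈ 20.83333, a bounded constant. In this regime the triangle count is asymptotically Poisson(c³/6).

E[X] ≈ 19.85177; in regime p = Θ(1/n^{1}) E[X] stays bounded (at the triangle threshold p ~ 1/n).


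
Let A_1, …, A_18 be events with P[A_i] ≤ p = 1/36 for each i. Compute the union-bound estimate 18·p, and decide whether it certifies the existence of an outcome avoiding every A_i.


Union bound: P[∪_{i=1}^{18} A_i] ≤ Σ_i P[A_i] ≤ 18·p = 18·(1/36) = 1/2.
Numerically: 1/2 ≈ 0.500.
Is 1/2 < 1? YES.
Since P[∪ A_i] ≤ 1/2 < 1, the complement has P[∩ A_i^c] ≥ 1 − 1/2 = 1/2 > 0, so some outcome avoids every A_i.

18·p = 1/2 ≈ 0.500; existence CERTIFIED by the union bound.


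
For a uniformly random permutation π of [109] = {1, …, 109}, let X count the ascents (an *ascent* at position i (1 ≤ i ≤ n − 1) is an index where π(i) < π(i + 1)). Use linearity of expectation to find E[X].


Write X = Σ X_I over i = 1, …, 108, with X_I the indicator of one ascent.
There are 108 indicators.
For each fixed i, the pair (π(i), π(i+1)) is a uniformly random ordered pair of distinct values from {1, …, 109}; by symmetry P[π(i) < π(i+1)] = 1/2.
By linearity: E[X] = 108 · (1/2) = (109 − 1) · (1/2) = 54 ≈ 54.00000.

E[X] = 54 = 54.00000.


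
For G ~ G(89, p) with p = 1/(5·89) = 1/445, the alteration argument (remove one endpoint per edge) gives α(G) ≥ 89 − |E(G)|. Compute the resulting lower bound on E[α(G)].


E[|E(G)|] = C(89, 2)·p = 3916 · (1/445) = 44/5.
E[α(G)] ≥ n − E[|E(G)|] = 89 − 44/5 = 401/5.
Numerically: ≈ 80.2000.
(This is only a lower bound; the true E[α(G)] may be larger.)

E[α(G)] ≥ 401/5 ≈ 80.2000.


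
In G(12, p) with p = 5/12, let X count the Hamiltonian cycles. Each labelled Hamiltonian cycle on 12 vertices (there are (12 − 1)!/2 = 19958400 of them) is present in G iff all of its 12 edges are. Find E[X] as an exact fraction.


K_12 has (12 − 1)!/2 = 19958400 labelled Hamiltonian cycles.
For each such Hamiltonian cycle H, let X_H = 1 if all 12 edges of H are present in G. Then P[X_H = 1] = p^{12} = (5/12)^{12} = 244140625/8916100448256.
Summing the indicators: E[X] = Σ_H E[X_H] = 19958400 · p^{12} = 19958400 · 244140625/8916100448256 = 469970703125/859963392.
Numerically: E[X] ≈ 546.5.

E[X] = 19958400 · (5/12)^{12} = 469970703125/859963392 ≈ 546.5.


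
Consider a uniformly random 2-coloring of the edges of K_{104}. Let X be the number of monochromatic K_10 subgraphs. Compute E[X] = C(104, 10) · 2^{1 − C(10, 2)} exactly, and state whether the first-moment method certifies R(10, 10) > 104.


E[X] = C(104, 10) · 2^{1 − 45} = 26100986351440 · 2^{−44} = 26100986351440/17592186044416.
As a reduced fraction: E[X] = 1631311646965/1099511627776 ≈ 1.484.
Is E[X] < 1? NO.
Since E[X] ≥ 1, the first-moment bound is inconclusive at n = 104; it does NOT by itself certify R(10, 10) > 104.

E[X] = 1631311646965/1099511627776 ≈ 1.484; E[X] ≥ 1; first-moment method inconclusive here.


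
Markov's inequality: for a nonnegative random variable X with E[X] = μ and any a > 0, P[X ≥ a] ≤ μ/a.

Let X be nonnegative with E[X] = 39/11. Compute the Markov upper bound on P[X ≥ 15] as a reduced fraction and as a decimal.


μ = E[X] = 39/11, a = 15.
Markov: P[X ≥ 15] ≤ μ/a = (39/11)/15 = 13/55.
Numerically: ≈ 0.236.
(Since a = 15 > μ = 3.545, the bound 13/55 is < 1 and informative.)

P[X ≥ 15] ≤ 13/55 ≈ 0.236.


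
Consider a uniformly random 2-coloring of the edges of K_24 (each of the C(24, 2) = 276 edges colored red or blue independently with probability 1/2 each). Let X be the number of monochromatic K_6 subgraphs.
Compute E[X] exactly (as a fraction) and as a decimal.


Let X = Σ_S X_S over the C(24, 6) = 134596 subsets S of size 6, where X_S = 1 if the K_6 on S is monochromatic.
For a fixed S, the K_6 on S has C(6, 2) = 15 edges. P[all 15 edges red] = (1/2)^15, and likewise for blue, so P[monochromatic] = 2·(1/2)^15 = 2^{1 − 15} = 1/16384.
By linearity of expectation: E[X] = C(24, 6) · 2^{1 − 15} = 134596 · 1/16384 = 33649/4096.
Numerically: E[X] ≈ 8.2151.

E[X] = C(24,6)·2^(1−C(6,2)) = 33649/4096 ≈ 8.2151.


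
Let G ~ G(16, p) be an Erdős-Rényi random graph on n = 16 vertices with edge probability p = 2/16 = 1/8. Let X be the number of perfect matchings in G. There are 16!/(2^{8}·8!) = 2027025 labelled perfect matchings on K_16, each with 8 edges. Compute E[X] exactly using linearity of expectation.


K_16 has 16!/(2^{8}·8!) = 2027025 labelled perfect matchings.
For each such perfect matching H, let X_H = 1 if all 8 edges of H are present in G. Then P[X_H = 1] = p^{8} = (1/8)^{8} = 1/16777216.
By linearity: E[X] = Σ_H E[X_H] = 2027025 · p^{8} = 2027025 · 1/16777216 = 2027025/16777216.
Numerically: E[X] ≈ 0.12082.

E[X] = 2027025 · (1/8)^{8} = 2027025/16777216 ≈ 0.12082.
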